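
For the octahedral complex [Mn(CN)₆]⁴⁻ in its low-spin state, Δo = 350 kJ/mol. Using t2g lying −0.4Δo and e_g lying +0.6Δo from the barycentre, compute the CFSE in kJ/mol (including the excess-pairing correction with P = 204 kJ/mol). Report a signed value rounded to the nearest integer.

Each CN⁻ contributes -1; 6 × (-1) = -6. With overall charge -4, Mn is in the +2 oxidation state.
Mn²⁺: group 7, so d-count = 7 − 2 = 5.
Electron filling gives t2g^5 e_g^0.
CFSE(orbital) = 5×(-0.4Δo) + 0×(0.6Δo) = -2.0Δo; with Δo = 350 kJ/mol that is -700 kJ/mol.
Relative to high-spin t2g^3 e_g^2 (0 paired), the low-spin configuration has 2 additional pairs, contributing +2 × 204 = +408 kJ/mol.
Net CFSE = -700 + 408 = -292 kJ/mol.

-292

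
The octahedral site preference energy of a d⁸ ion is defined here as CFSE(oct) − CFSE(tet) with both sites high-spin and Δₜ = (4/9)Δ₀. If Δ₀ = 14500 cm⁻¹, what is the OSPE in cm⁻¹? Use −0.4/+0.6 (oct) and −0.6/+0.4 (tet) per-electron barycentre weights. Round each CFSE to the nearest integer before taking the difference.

Octahedral high-spin t2g^6 e_g^2: CFSE = -1.2 × 14500 = -17400 cm⁻¹.
In a tetrahedral site the filling is e^4 t2^4: CFSE(tet) = -0.8Δₜ = -0.8 × (4/9)(14500) = -5156 cm⁻¹.
OSPE = CFSE(oct) − CFSE(tet) = -17400 − (-5156) = -12244 cm⁻¹.

-12244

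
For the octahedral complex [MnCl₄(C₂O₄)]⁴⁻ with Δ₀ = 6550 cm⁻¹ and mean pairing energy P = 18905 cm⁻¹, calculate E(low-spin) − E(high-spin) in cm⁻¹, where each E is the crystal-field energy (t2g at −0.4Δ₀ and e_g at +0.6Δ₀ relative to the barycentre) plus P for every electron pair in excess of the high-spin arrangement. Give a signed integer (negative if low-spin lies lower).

24710

Ligand charges: 4×(-1) from Cl⁻ and 1×(-2) from C₂O₄²⁻ sum to -6; with overall charge -4, Mn is +2.
Mn²⁺: group 7, so d-count = 7 − 2 = 5.
High-spin: t2g^3 e_g^2, CFSE = 0.0Δ₀ = 0 cm⁻¹.
Low-spin: t2g^5 e_g^0, orbital CFSE = -2.0Δ₀ = -13100 cm⁻¹; plus 2 excess pairs × P = +37810 cm⁻¹; total 24710 cm⁻¹.
The difference is 24710 − (0) = 24710 cm⁻¹, so high-spin lies lower.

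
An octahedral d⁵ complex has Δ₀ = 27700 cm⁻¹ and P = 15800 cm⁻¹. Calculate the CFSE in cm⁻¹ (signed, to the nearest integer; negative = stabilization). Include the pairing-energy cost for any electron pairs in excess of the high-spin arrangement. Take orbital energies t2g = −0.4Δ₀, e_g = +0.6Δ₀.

-23800

Here Δ₀ > P (27700 > 15800), so the low-spin state is favoured.
Filling d⁵ accordingly: t2g^5 e_g^0.
Orbital CFSE = -2.0Δ₀ = -2.0 × 27700 = -55400 cm⁻¹.
Excess pairs vs high-spin: 2 − 0 = 2; pairing cost = +31600 cm⁻¹.
Net CFSE = -55400 + 31600 = -23800 cm⁻¹.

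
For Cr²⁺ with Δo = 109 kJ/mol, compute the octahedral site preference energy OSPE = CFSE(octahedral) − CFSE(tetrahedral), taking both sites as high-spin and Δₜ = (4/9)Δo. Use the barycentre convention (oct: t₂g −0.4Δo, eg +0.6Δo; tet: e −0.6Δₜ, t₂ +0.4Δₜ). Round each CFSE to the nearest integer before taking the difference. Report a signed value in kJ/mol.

-46

Cr sits in group 6; removing 2 electrons leaves Cr²⁺ with 6 − 2 = 4 d electrons.
Octahedral high-spin t₂g³ eg¹: CFSE = -0.6 × 109 = -65 kJ/mol.
Tetrahedral: e² t₂², CFSE = 2(−0.6) + 2(+0.4) = -0.4Δₜ = -0.4 × (4/9) × 109 = -19 kJ/mol.
OSPE = -65 − (-19) = -46 kJ/mol.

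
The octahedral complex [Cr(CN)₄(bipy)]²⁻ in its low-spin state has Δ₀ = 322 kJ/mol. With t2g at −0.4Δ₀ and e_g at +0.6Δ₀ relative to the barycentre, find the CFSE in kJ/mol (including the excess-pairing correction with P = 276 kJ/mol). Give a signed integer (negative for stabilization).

Ligand charges: 4×(-1) from CN⁻ and 1×(+0) from bipy sum to -4; with overall charge -2, Cr is +2.
Cr is in group 6, so Cr²⁺ is d⁴ (6 − 2 = 4).
Electron filling gives t2g^4 e_g^0.
Orbital CFSE = 4(-0.4) + 0(0.6) = -1.6Δ₀ = -1.6 × 322 = -515 kJ/mol.
Pairing penalty: 1 pair vs 0 in the high-spin reference → 1 extra × P = 276 kJ/mol.
Combining: -515 + 276 = -239 kJ/mol.

-239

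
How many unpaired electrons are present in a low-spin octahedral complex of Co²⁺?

1

Co sits in group 9; removing 2 electrons leaves Co²⁺ with 9 − 2 = 7 d electrons.
Configuration: t₂g⁶ eg¹, giving 1 unpaired electron.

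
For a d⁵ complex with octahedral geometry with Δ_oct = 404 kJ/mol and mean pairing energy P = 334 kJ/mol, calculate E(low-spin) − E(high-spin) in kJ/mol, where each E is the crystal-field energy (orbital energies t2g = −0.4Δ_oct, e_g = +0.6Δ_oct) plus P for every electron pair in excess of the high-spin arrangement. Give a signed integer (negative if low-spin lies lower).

-140

High-spin d⁵ fills as t2g^3 e_g^2 with CFSE 3(−0.4) + 2(+0.6) = 0.0Δ_oct = 0 kJ/mol.
Low-spin t2g^5 e_g^0 gives -2.0Δ_oct = -808 kJ/mol, but forming 2 extra pairs costs 2P = 668 kJ/mol, so E(LS) = -808 + 668 = -140 kJ/mol.
The difference is -140 − (0) = -140 kJ/mol, so low-spin lies lower.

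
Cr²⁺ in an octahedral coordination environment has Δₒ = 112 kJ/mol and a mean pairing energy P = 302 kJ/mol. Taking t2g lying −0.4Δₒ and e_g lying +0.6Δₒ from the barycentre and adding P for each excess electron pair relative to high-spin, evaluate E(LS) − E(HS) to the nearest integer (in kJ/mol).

190

Cr²⁺: group 6, so d-count = 6 − 2 = 4.
High-spin: t2g^3 e_g^1, CFSE = -0.6Δₒ = -67 kJ/mol.
For low-spin the configuration is t2g^4 e_g^0: orbital energy -1.6 × 112 = -179 kJ/mol, and 1 additional pair relative to high-spin adds 302 kJ/mol, giving 123 kJ/mol.
The difference is 123 − (-67) = 190 kJ/mol, so high-spin lies lower.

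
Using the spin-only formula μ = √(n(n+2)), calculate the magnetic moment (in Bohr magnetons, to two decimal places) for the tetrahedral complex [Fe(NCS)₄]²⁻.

Each NCS⁻ contributes -1; 4 × (-1) = -4. With overall charge -2, Fe is in the +2 oxidation state.
Fe²⁺: group 8, so d-count = 8 − 2 = 6.
Tetrahedral fields are weak (Δₜ ≈ 4/9 Δₒ), so electrons fill high-spin.
Configuration: e³ t₂³ → 4 unpaired electrons.
μ(spin-only) = √[4(4+2)] = √24 ≈ 4.90 Bohr magnetons.

4.90 Bohr magnetons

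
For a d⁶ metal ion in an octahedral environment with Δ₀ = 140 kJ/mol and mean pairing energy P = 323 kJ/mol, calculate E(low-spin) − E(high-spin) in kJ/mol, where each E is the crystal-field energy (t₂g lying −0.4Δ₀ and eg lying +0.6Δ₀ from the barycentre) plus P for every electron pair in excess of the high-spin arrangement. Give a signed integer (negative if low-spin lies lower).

In the high-spin limit (t₂g⁴ eg²) the orbital term is -0.4Δ₀ = -56 kJ/mol, with no excess pairing.
Low-spin t₂g⁶ eg⁰ gives -2.4Δ₀ = -336 kJ/mol, but forming 2 extra pairs costs 2P = 646 kJ/mol, so E(LS) = -336 + 646 = 310 kJ/mol.
Thus E(LS) − E(HS) = 366 kJ/mol.

366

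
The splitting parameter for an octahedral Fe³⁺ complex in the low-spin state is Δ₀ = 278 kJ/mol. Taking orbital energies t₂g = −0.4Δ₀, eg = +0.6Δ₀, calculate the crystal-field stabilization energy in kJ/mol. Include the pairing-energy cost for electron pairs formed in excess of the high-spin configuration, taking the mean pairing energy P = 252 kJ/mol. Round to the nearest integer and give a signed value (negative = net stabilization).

Fe³⁺: group 8, so d-count = 8 − 3 = 5.
Configuration: t₂g⁵ eg⁰.
The orbital stabilization is -2.0Δ₀ = -2.0 × 278 = -556 kJ/mol.
Relative to high-spin t₂g³ eg² (0 paired), the low-spin configuration has 2 additional pairs, contributing +2 × 252 = +504 kJ/mol.
Combining: -556 + 504 = -52 kJ/mol.

-52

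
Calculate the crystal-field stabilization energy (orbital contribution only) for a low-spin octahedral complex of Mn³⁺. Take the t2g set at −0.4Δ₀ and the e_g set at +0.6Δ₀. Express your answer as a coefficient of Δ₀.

Mn is in group 7, so Mn³⁺ is d⁴ (7 − 3 = 4).
Configuration: t2g^4 e_g^0.
CFSE = 4(-0.4Δ₀) + 0(0.6Δ₀) = -1.6Δ₀ + 0.0Δ₀ = -1.6Δ₀.

-1.6 Δ₀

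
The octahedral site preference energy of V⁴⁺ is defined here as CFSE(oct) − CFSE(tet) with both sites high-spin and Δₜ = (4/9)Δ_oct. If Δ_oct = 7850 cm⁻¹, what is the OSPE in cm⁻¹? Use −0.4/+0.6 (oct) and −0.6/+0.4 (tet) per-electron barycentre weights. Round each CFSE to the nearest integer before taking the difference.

-1047

V sits in group 5; removing 4 electrons leaves V⁴⁺ with 5 − 4 = 1 d electrons.
In an octahedral site d¹ (HS) is t2g^1 e_g^0, giving CFSE(oct) = -0.4Δ_oct = -3140 cm⁻¹.
In a tetrahedral site the filling is e^1 t2^0: CFSE(tet) = -0.6Δₜ = -0.6 × (4/9)(7850) = -2093 cm⁻¹.
OSPE = -3140 − (-2093) = -1047 cm⁻¹.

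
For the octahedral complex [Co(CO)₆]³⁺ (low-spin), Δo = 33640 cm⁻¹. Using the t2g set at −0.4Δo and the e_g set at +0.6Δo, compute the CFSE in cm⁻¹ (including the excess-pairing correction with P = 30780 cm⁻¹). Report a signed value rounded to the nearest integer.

-19176

CO is neutral, so the +3 overall charge sits on Co: oxidation state +3.
Co sits in group 9; removing 3 electrons leaves Co³⁺ with 9 − 3 = 6 d electrons.
The d⁶ electrons fill as t2g^6 e_g^0.
CFSE(orbital) = 6×(-0.4Δo) + 0×(0.6Δo) = -2.4Δo; with Δo = 33640 cm⁻¹ that is -80736 cm⁻¹.
High-spin d⁶ would be t2g^4 e_g^2 with 1 pair; low-spin has 3, so 2 excess pairs cost +2P = +61560 cm⁻¹.
Overall CFSE = -80736 + 61560 = -19176 cm⁻¹.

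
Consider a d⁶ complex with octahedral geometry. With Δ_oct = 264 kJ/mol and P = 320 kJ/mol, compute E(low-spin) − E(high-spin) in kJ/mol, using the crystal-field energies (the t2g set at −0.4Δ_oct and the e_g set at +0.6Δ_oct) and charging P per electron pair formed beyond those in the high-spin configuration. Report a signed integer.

112

In the high-spin limit (t2g^4 e_g^2) the orbital term is -0.4Δ_oct = -106 kJ/mol, with no excess pairing.
For low-spin the configuration is t2g^6 e_g^0: orbital energy -2.4 × 264 = -634 kJ/mol, and 2 additional pairs relative to high-spin add 640 kJ/mol, giving 6 kJ/mol.
Thus E(LS) − E(HS) = 112 kJ/mol.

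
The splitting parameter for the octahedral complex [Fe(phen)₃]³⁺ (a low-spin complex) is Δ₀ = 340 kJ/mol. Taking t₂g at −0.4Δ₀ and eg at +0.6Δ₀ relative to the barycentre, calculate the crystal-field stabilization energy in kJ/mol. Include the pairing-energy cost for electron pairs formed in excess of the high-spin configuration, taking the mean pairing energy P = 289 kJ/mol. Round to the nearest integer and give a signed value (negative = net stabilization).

-102

phen is neutral, so the +3 overall charge sits on Fe: oxidation state +3.
Fe³⁺: group 8, so d-count = 8 − 3 = 5.
Configuration: t₂g⁵ eg⁰.
The orbital stabilization is -2.0Δ₀ = -2.0 × 340 = -680 kJ/mol.
High-spin d⁵ would be t₂g³ eg² with 0 pairs; low-spin has 2, so 2 excess pairs cost +2P = +578 kJ/mol.
Net CFSE = -680 + 578 = -102 kJ/mol.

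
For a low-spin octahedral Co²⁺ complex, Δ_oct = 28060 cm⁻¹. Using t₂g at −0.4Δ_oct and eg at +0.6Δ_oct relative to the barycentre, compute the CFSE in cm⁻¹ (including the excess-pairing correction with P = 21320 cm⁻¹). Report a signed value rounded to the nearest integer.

-29188

Co sits in group 9; removing 2 electrons leaves Co²⁺ with 9 − 2 = 7 d electrons.
Configuration: t₂g⁶ eg¹.
Orbital CFSE = 6(-0.4) + 1(0.6) = -1.8Δ_oct = -1.8 × 28060 = -50508 cm⁻¹.
High-spin d⁷ would be t₂g⁵ eg² with 2 pairs; low-spin has 3, so 1 excess pair costs +1P = +21320 cm⁻¹.
Net CFSE = -50508 + 21320 = -29188 cm⁻¹.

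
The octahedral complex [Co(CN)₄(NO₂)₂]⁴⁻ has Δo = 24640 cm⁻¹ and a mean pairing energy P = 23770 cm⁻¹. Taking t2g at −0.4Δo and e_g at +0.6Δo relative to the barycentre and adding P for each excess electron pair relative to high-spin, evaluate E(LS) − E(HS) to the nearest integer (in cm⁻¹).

-870

Ligand charges: 4×(-1) from CN⁻ and 2×(-1) from NO₂⁻ sum to -6; with overall charge -4, Co is +2.
Co is in group 9, so Co²⁺ is d⁷ (9 − 2 = 7).
In the high-spin limit (t2g^5 e_g^2) the orbital term is -0.8Δo = -19712 cm⁻¹, with no excess pairing.
Low-spin: t2g^6 e_g^1, orbital CFSE = -1.8Δo = -44352 cm⁻¹; plus 1 excess pair × P = +23770 cm⁻¹; total -20582 cm⁻¹.
The difference is -20582 − (-19712) = -870 cm⁻¹, so low-spin lies lower.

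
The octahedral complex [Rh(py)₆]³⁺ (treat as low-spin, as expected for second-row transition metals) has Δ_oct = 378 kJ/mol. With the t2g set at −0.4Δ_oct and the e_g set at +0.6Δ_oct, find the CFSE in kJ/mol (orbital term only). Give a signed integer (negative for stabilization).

py is neutral, so the +3 overall charge sits on Rh: oxidation state +3.
Rh is in group 9, so Rh³⁺ is d⁶ (9 − 3 = 6).
Electron filling gives t2g^6 e_g^0.
The orbital stabilization is -2.4Δ_oct = -2.4 × 378 = -907 kJ/mol.

-907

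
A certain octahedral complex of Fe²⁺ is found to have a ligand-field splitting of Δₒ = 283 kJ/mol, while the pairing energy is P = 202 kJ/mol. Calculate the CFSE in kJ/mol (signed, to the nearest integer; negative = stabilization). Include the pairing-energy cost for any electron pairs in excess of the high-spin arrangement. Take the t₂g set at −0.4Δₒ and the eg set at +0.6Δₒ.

Fe²⁺: group 8, so d-count = 8 − 2 = 6.
Here Δₒ > P (283 > 202), so the low-spin state is favoured.
Configuration: t₂g⁶ eg⁰.
Orbital CFSE = -2.4Δₒ = -2.4 × 283 = -679 kJ/mol.
Excess pairs vs high-spin: 3 − 1 = 2; pairing cost = +404 kJ/mol.
Net CFSE = -679 + 404 = -275 kJ/mol.

-275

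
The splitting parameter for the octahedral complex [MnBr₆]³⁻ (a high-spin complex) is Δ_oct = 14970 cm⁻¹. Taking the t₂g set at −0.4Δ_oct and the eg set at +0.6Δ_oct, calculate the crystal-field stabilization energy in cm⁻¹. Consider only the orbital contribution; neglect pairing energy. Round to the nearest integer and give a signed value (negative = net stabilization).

Each Br⁻ contributes -1; 6 × (-1) = -6. With overall charge -3, Mn is in the +3 oxidation state.
Mn is in group 7, so Mn³⁺ is d⁴ (7 − 3 = 4).
Configuration: t₂g³ eg¹.
CFSE(orbital) = 3×(-0.4Δ_oct) + 1×(0.6Δ_oct) = -0.6Δ_oct; with Δ_oct = 14970 cm⁻¹ that is -8982 cm⁻¹.

-8982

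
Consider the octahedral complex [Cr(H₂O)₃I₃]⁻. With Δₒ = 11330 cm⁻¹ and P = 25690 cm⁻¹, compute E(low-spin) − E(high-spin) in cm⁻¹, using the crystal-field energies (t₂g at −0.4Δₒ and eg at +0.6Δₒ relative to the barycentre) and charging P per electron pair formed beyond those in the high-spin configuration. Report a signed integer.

Ligand charges: 3×(+0) from H₂O and 3×(-1) from I⁻ sum to -3; with overall charge -1, Cr is +2.
Cr sits in group 6; removing 2 electrons leaves Cr²⁺ with 6 − 2 = 4 d electrons.
In the high-spin limit (t₂g³ eg¹) the orbital term is -0.6Δₒ = -6798 cm⁻¹, with no excess pairing.
Low-spin t₂g⁴ eg⁰ gives -1.6Δₒ = -18128 cm⁻¹, but forming 1 extra pair costs 1P = 25690 cm⁻¹, so E(LS) = -18128 + 25690 = 7562 cm⁻¹.
E(LS) − E(HS) = 7562 − (-6798) = 14360 cm⁻¹.

14360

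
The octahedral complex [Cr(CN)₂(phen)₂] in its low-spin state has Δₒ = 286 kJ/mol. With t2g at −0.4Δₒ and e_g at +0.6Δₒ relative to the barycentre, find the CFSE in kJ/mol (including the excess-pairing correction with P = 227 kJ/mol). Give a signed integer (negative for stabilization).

-231

Ligand charges: 2×(-1) from CN⁻ and 2×(+0) from phen sum to -2; with overall charge +0, Cr is +2.
Group 6 minus oxidation state +2 gives a d⁴ configuration for Cr²⁺.
The d⁴ electrons fill as t2g^4 e_g^0.
The orbital stabilization is -1.6Δₒ = -1.6 × 286 = -458 kJ/mol.
High-spin d⁴ would be t2g^3 e_g^1 with 0 pairs; low-spin has 1, so 1 excess pair costs +1P = +227 kJ/mol.
Net CFSE = -458 + 227 = -231 kJ/mol.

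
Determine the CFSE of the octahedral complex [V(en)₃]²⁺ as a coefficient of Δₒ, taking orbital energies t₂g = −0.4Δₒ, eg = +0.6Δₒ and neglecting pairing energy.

-1.2 Δₒ

en is neutral, so the +2 overall charge sits on V: oxidation state +2.
V sits in group 5; removing 2 electrons leaves V²⁺ with 5 − 2 = 3 d electrons.
Configuration: t₂g³ eg⁰.
CFSE = 3(-0.4Δₒ) + 0(0.6Δₒ) = -1.2Δₒ + 0.0Δₒ = -1.2Δₒ.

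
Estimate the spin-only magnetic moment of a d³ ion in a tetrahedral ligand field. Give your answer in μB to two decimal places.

3.87 μB

Tetrahedral splitting is small, so the complex is high-spin.
Configuration: e² t₂¹ → 3 unpaired electrons.
μ(spin-only) = √[3(3+2)] = √15 ≈ 3.87 μB.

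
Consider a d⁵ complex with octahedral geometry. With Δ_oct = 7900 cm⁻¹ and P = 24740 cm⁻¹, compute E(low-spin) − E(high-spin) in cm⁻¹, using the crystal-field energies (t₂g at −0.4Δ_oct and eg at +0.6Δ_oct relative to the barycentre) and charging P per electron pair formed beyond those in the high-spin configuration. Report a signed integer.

33680

High-spin d⁵ fills as t₂g³ eg² with CFSE 3(−0.4) + 2(+0.6) = 0.0Δ_oct = 0 cm⁻¹.
For low-spin the configuration is t₂g⁵ eg⁰: orbital energy -2.0 × 7900 = -15800 cm⁻¹, and 2 additional pairs relative to high-spin add 49480 cm⁻¹, giving 33680 cm⁻¹.
Thus E(LS) − E(HS) = 33680 cm⁻¹.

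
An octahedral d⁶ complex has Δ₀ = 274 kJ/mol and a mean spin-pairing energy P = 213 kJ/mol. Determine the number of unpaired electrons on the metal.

Here Δ₀ > P (274 > 213), so the low-spin state is favoured.
That gives t2g^6 e_g^0.
Unpaired electrons: 0.

0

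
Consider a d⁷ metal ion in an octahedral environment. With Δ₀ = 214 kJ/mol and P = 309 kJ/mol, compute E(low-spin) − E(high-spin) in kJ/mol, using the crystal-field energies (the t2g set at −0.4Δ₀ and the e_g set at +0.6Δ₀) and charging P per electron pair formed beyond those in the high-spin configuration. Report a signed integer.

High-spin: t2g^5 e_g^2, CFSE = -0.8Δ₀ = -171 kJ/mol.
For low-spin the configuration is t2g^6 e_g^1: orbital energy -1.8 × 214 = -385 kJ/mol, and 1 additional pair relative to high-spin adds 309 kJ/mol, giving -76 kJ/mol.
Thus E(LS) − E(HS) = 95 kJ/mol.

95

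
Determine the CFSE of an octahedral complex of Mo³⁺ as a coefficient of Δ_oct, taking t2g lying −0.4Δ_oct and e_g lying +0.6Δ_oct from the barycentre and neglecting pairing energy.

Mo sits in group 6; removing 3 electrons leaves Mo³⁺ with 6 − 3 = 3 d electrons.
Configuration: t2g^3 e_g^0.
CFSE = 3(-0.4Δ_oct) + 0(0.6Δ_oct) = -1.2Δ_oct + 0.0Δ_oct = -1.2Δ_oct.

-1.2 Δ_oct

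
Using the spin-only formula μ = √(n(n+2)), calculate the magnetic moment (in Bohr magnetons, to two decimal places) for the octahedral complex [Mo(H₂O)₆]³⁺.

3.87 Bohr magnetons

H₂O is neutral, so the +3 overall charge sits on Mo: oxidation state +3.
Mo sits in group 6; removing 3 electrons leaves Mo³⁺ with 6 − 3 = 3 d electrons.
Configuration: t2g^3 e_g^0 → 3 unpaired electrons.
μ(spin-only) = √[3(3+2)] = √15 ≈ 3.87 Bohr magnetons.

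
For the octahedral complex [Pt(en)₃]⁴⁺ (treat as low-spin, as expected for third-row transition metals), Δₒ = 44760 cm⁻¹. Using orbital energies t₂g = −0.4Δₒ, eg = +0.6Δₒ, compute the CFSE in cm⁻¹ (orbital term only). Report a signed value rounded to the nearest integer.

-107424

en is neutral, so the +4 overall charge sits on Pt: oxidation state +4.
Pt⁴⁺: group 10, so d-count = 10 − 4 = 6.
Electron filling gives t₂g⁶ eg⁰.
Orbital CFSE = 6(-0.4) + 0(0.6) = -2.4Δₒ = -2.4 × 44760 = -107424 cm⁻¹.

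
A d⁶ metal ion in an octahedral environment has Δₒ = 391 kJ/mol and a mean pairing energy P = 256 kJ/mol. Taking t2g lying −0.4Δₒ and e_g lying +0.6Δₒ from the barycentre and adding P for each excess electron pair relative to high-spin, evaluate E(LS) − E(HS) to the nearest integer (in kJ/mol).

In the high-spin limit (t2g^4 e_g^2) the orbital term is -0.4Δₒ = -156 kJ/mol, with no excess pairing.
Low-spin t2g^6 e_g^0 gives -2.4Δₒ = -938 kJ/mol, but forming 2 extra pairs costs 2P = 512 kJ/mol, so E(LS) = -938 + 512 = -426 kJ/mol.
Thus E(LS) − E(HS) = -270 kJ/mol.

-270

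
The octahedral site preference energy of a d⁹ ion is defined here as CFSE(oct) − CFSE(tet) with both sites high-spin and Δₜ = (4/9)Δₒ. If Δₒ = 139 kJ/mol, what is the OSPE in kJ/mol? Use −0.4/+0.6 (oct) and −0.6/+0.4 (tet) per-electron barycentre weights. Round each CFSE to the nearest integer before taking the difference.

-58

In an octahedral site d⁹ (HS) is t₂g⁶ eg³, giving CFSE(oct) = -0.6Δₒ = -83 kJ/mol.
In a tetrahedral site the filling is e⁴ t₂⁵: CFSE(tet) = -0.4Δₜ = -0.4 × (4/9)(139) = -25 kJ/mol.
Subtracting, OSPE = -83 − (-25) = -58 kJ/mol.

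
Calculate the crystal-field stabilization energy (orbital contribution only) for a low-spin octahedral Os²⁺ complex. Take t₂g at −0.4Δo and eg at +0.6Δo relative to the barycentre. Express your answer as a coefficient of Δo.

-2.4 Δo

Os²⁺: group 8, so d-count = 8 − 2 = 6.
Configuration: t₂g⁶ eg⁰.
CFSE = 6(-0.4Δo) + 0(0.6Δo) = -2.4Δo + 0.0Δo = -2.4Δo.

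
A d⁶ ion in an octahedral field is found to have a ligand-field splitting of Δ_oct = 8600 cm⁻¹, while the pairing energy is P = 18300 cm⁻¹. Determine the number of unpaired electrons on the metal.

Δ_oct < P, so pairing is avoided: the ground state is high-spin.
Configuration: t₂g⁴ eg².
Unpaired electrons: 4.

4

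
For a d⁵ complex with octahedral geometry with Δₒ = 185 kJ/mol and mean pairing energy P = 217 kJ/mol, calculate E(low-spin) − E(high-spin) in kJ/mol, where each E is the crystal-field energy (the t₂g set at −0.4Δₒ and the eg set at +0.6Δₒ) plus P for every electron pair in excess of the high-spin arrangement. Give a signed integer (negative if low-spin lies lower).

64

In the high-spin limit (t₂g³ eg²) the orbital term is 0.0Δₒ = 0 kJ/mol, with no excess pairing.
For low-spin the configuration is t₂g⁵ eg⁰: orbital energy -2.0 × 185 = -370 kJ/mol, and 2 additional pairs relative to high-spin add 434 kJ/mol, giving 64 kJ/mol.
Thus E(LS) − E(HS) = 64 kJ/mol.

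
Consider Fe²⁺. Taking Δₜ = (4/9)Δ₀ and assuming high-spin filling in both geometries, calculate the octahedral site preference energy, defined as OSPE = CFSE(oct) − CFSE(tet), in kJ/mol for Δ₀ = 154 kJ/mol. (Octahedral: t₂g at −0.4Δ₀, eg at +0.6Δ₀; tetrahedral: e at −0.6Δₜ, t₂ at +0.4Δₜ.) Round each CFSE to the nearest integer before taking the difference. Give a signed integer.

Group 8 minus oxidation state +2 gives a d⁶ configuration for Fe²⁺.
Octahedral (high-spin): t₂g⁴ eg², CFSE = 4(−0.4) + 2(+0.6) = -0.4Δ₀ = -0.4 × 154 = -62 kJ/mol.
In a tetrahedral site the filling is e³ t₂³: CFSE(tet) = -0.6Δₜ = -0.6 × (4/9)(154) = -41 kJ/mol.
OSPE = CFSE(oct) − CFSE(tet) = -62 − (-41) = -21 kJ/mol.

-21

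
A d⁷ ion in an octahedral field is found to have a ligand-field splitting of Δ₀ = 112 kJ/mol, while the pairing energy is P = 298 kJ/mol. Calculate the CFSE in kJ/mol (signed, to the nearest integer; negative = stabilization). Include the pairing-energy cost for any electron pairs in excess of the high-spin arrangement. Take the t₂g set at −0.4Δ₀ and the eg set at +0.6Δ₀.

Here Δ₀ < P (112 < 298), so the high-spin state is favoured.
Filling d⁷ accordingly: t₂g⁵ eg².
Orbital CFSE = -0.8Δ₀ = -0.8 × 112 = -90 kJ/mol.
High-spin has no excess pairs, so no pairing correction applies.

-90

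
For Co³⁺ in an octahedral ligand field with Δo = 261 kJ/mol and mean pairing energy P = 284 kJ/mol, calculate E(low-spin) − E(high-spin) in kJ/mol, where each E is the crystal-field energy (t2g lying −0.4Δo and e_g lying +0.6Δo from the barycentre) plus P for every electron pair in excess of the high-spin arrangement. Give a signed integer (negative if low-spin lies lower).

46

Group 9 minus oxidation state +3 gives a d⁶ configuration for Co³⁺.
High-spin d⁶ fills as t2g^4 e_g^2 with CFSE 4(−0.4) + 2(+0.6) = -0.4Δo = -104 kJ/mol.
Low-spin: t2g^6 e_g^0, orbital CFSE = -2.4Δo = -626 kJ/mol; plus 2 excess pairs × P = +568 kJ/mol; total -58 kJ/mol.
The difference is -58 − (-104) = 46 kJ/mol, so high-spin lies lower.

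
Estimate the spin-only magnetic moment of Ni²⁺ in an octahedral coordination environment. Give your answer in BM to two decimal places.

Ni sits in group 10; removing 2 electrons leaves Ni²⁺ with 10 − 2 = 8 d electrons.
Configuration: t₂g⁶ eg² → 2 unpaired electrons.
μ(spin-only) = √[2(2+2)] = √8 ≈ 2.83 BM.

2.83 BM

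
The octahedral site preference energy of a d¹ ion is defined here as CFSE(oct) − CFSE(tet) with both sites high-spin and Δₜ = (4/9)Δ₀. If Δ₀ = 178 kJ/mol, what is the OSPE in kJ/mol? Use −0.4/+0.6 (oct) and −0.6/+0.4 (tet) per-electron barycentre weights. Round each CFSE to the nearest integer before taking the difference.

In an octahedral site d¹ (HS) is t₂g¹ eg⁰, giving CFSE(oct) = -0.4Δ₀ = -71 kJ/mol.
Tetrahedral e¹ t₂⁰ gives -0.6Δₜ = -0.6 × (4/9) × 178 = -47 kJ/mol.
OSPE = CFSE(oct) − CFSE(tet) = -71 − (-47) = -24 kJ/mol.

-24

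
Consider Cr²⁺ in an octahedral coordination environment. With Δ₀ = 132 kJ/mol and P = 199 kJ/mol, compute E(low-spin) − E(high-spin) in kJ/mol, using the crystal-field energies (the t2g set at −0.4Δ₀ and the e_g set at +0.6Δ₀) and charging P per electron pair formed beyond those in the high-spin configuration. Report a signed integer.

67

Group 6 minus oxidation state +2 gives a d⁴ configuration for Cr²⁺.
In the high-spin limit (t2g^3 e_g^1) the orbital term is -0.6Δ₀ = -79 kJ/mol, with no excess pairing.
For low-spin the configuration is t2g^4 e_g^0: orbital energy -1.6 × 132 = -211 kJ/mol, and 1 additional pair relative to high-spin adds 199 kJ/mol, giving -12 kJ/mol.
The difference is -12 − (-79) = 67 kJ/mol, so high-spin lies lower.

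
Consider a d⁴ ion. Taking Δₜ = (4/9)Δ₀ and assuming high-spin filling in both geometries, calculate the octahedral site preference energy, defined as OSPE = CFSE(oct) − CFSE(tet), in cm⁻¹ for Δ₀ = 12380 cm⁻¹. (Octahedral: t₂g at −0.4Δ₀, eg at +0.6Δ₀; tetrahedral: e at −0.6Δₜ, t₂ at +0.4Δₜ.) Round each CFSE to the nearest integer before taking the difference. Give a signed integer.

-5227

In an octahedral site d⁴ (HS) is t₂g³ eg¹, giving CFSE(oct) = -0.6Δ₀ = -7428 cm⁻¹.
Tetrahedral: e² t₂², CFSE = 2(−0.6) + 2(+0.4) = -0.4Δₜ = -0.4 × (4/9) × 12380 = -2201 cm⁻¹.
OSPE = -7428 − (-2201) = -5227 cm⁻¹.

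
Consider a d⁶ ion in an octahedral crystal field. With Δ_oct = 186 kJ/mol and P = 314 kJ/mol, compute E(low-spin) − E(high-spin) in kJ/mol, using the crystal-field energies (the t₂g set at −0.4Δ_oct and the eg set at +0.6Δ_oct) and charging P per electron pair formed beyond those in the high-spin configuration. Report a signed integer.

High-spin d⁶ fills as t₂g⁴ eg² with CFSE 4(−0.4) + 2(+0.6) = -0.4Δ_oct = -74 kJ/mol.
Low-spin t₂g⁶ eg⁰ gives -2.4Δ_oct = -446 kJ/mol, but forming 2 extra pairs costs 2P = 628 kJ/mol, so E(LS) = -446 + 628 = 182 kJ/mol.
The difference is 182 − (-74) = 256 kJ/mol, so high-spin lies lower.

256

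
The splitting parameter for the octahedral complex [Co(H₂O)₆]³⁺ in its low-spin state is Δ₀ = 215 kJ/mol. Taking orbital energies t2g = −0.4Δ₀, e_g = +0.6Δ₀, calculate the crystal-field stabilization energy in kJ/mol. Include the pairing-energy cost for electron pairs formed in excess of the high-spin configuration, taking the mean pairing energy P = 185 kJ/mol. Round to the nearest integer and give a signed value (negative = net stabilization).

-146

H₂O is neutral, so the +3 overall charge sits on Co: oxidation state +3.
Co sits in group 9; removing 3 electrons leaves Co³⁺ with 9 − 3 = 6 d electrons.
Configuration: t2g^6 e_g^0.
The orbital stabilization is -2.4Δ₀ = -2.4 × 215 = -516 kJ/mol.
Pairing penalty: 3 pairs vs 1 in the high-spin reference → 2 extra × P = 370 kJ/mol.
Combining: -516 + 370 = -146 kJ/mol.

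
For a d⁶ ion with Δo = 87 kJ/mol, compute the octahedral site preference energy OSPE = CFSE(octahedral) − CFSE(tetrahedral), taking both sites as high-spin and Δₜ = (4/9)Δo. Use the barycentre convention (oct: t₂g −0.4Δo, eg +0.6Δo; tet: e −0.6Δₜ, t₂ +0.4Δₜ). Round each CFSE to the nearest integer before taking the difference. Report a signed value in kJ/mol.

In an octahedral site d⁶ (HS) is t2g^4 e_g^2, giving CFSE(oct) = -0.4Δo = -35 kJ/mol.
Tetrahedral: e^3 t2^3, CFSE = 3(−0.6) + 3(+0.4) = -0.6Δₜ = -0.6 × (4/9) × 87 = -23 kJ/mol.
OSPE = CFSE(oct) − CFSE(tet) = -35 − (-23) = -12 kJ/mol.

-12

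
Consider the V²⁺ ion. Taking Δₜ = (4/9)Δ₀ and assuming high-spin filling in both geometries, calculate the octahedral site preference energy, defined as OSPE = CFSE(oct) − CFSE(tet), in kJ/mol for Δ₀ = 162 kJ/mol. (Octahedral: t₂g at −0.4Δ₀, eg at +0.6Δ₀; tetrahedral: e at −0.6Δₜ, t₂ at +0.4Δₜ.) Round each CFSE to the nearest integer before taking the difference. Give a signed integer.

-136

Group 5 minus oxidation state +2 gives a d³ configuration for V²⁺.
In an octahedral site d³ (HS) is t₂g³ eg⁰, giving CFSE(oct) = -1.2Δ₀ = -194 kJ/mol.
In a tetrahedral site the filling is e² t₂¹: CFSE(tet) = -0.8Δₜ = -0.8 × (4/9)(162) = -58 kJ/mol.
OSPE = -194 − (-58) = -136 kJ/mol.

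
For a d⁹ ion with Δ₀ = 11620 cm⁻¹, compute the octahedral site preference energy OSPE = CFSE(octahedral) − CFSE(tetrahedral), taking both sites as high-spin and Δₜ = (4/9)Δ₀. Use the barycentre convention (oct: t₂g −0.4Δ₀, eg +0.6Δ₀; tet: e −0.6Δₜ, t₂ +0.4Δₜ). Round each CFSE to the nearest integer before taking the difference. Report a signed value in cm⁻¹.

-4906

Octahedral high-spin t₂g⁶ eg³: CFSE = -0.6 × 11620 = -6972 cm⁻¹.
Tetrahedral: e⁴ t₂⁵, CFSE = 4(−0.6) + 5(+0.4) = -0.4Δₜ = -0.4 × (4/9) × 11620 = -2066 cm⁻¹.
OSPE = CFSE(oct) − CFSE(tet) = -6972 − (-2066) = -4906 cm⁻¹.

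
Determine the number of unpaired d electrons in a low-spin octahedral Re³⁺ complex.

Re is in group 7, so Re³⁺ is d⁴ (7 − 3 = 4).
Configuration: t2g^4 e_g^0, giving 2 unpaired electrons.

2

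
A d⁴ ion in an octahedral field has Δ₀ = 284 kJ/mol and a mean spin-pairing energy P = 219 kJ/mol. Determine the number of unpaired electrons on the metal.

With Δ₀ > P the complex is low-spin.
Filling d⁴ accordingly: t2g^4 e_g^0.
Unpaired electrons: 2.

2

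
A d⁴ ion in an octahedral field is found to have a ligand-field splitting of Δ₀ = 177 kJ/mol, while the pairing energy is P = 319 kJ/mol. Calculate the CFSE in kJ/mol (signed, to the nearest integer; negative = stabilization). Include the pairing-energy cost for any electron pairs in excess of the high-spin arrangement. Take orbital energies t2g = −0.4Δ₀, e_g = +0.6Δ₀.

-106

Here Δ₀ < P (177 < 319), so the high-spin state is favoured.
That gives t2g^3 e_g^1.
Orbital CFSE = -0.6Δ₀ = -0.6 × 177 = -106 kJ/mol.
High-spin has no excess pairs, so no pairing correction applies.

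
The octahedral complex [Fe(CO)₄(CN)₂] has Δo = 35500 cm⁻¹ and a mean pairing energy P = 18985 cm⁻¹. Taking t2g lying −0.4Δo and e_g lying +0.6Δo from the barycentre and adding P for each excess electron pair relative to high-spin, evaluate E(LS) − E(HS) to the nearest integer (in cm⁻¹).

-33030

Ligand charges: 4×(+0) from CO and 2×(-1) from CN⁻ sum to -2; with overall charge +0, Fe is +2.
Fe is in group 8, so Fe²⁺ is d⁶ (8 − 2 = 6).
High-spin: t2g^4 e_g^2, CFSE = -0.4Δo = -14200 cm⁻¹.
Low-spin t2g^6 e_g^0 gives -2.4Δo = -85200 cm⁻¹, but forming 2 extra pairs costs 2P = 37970 cm⁻¹, so E(LS) = -85200 + 37970 = -47230 cm⁻¹.
Thus E(LS) − E(HS) = -33030 cm⁻¹.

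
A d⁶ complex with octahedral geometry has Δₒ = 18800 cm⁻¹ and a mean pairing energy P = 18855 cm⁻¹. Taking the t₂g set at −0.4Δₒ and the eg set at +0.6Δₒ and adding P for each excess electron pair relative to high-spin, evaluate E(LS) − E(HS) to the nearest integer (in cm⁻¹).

110

High-spin: t₂g⁴ eg², CFSE = -0.4Δₒ = -7520 cm⁻¹.
Low-spin: t₂g⁶ eg⁰, orbital CFSE = -2.4Δₒ = -45120 cm⁻¹; plus 2 excess pairs × P = +37710 cm⁻¹; total -7410 cm⁻¹.
The difference is -7410 − (-7520) = 110 cm⁻¹, so high-spin lies lower.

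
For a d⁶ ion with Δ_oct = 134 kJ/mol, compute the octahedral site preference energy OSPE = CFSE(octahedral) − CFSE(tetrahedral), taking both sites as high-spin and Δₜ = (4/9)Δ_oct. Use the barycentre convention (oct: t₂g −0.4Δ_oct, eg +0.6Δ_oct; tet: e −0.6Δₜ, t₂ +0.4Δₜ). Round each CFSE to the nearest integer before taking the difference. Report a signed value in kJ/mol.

-18

In an octahedral site d⁶ (HS) is t2g^4 e_g^2, giving CFSE(oct) = -0.4Δ_oct = -54 kJ/mol.
Tetrahedral: e^3 t2^3, CFSE = 3(−0.6) + 3(+0.4) = -0.6Δₜ = -0.6 × (4/9) × 134 = -36 kJ/mol.
OSPE = -54 − (-36) = -18 kJ/mol.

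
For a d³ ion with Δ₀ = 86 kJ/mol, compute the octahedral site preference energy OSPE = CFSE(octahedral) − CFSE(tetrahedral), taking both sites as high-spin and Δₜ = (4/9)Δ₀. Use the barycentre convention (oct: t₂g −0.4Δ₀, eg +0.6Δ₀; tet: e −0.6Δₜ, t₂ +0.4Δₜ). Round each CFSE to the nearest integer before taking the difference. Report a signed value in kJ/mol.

Octahedral high-spin t2g^3 e_g^0: CFSE = -1.2 × 86 = -103 kJ/mol.
In a tetrahedral site the filling is e^2 t2^1: CFSE(tet) = -0.8Δₜ = -0.8 × (4/9)(86) = -31 kJ/mol.
OSPE = -103 − (-31) = -72 kJ/mol.

-72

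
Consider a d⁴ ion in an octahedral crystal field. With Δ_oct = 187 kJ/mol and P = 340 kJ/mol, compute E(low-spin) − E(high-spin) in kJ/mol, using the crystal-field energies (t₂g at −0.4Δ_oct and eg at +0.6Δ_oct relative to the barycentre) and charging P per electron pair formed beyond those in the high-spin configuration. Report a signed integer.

High-spin d⁴ fills as t₂g³ eg¹ with CFSE 3(−0.4) + 1(+0.6) = -0.6Δ_oct = -112 kJ/mol.
Low-spin: t₂g⁴ eg⁰, orbital CFSE = -1.6Δ_oct = -299 kJ/mol; plus 1 excess pair × P = +340 kJ/mol; total 41 kJ/mol.
The difference is 41 − (-112) = 153 kJ/mol, so high-spin lies lower.

153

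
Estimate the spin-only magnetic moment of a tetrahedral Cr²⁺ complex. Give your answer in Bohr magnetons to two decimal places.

4.90 Bohr magnetons

Cr is in group 6, so Cr²⁺ is d⁴ (6 − 2 = 4).
Tetrahedral fields are weak (Δₜ ≈ 4/9 Δₒ), so electrons fill high-spin.
Configuration: e² t₂² → 4 unpaired electrons.
μ(spin-only) = √[4(4+2)] = √24 ≈ 4.90 Bohr magnetons.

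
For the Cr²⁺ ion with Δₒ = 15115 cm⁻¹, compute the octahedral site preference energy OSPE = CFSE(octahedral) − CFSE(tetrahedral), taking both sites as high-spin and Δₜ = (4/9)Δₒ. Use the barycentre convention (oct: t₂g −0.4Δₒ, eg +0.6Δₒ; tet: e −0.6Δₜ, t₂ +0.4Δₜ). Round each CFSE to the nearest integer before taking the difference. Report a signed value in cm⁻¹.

Cr sits in group 6; removing 2 electrons leaves Cr²⁺ with 6 − 2 = 4 d electrons.
Octahedral (high-spin): t2g^3 e_g^1, CFSE = 3(−0.4) + 1(+0.6) = -0.6Δₒ = -0.6 × 15115 = -9069 cm⁻¹.
Tetrahedral: e^2 t2^2, CFSE = 2(−0.6) + 2(+0.4) = -0.4Δₜ = -0.4 × (4/9) × 15115 = -2687 cm⁻¹.
Subtracting, OSPE = -9069 − (-2687) = -6382 cm⁻¹.

-6382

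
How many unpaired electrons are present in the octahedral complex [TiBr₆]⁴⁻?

2

Each Br⁻ contributes -1; 6 × (-1) = -6. With overall charge -4, Ti is in the +2 oxidation state.
Ti is in group 4, so Ti²⁺ is d² (4 − 2 = 2).
For octahedral d² the high- and low-spin configurations coincide.
Configuration: t2g^2 e_g^0, giving 2 unpaired electrons.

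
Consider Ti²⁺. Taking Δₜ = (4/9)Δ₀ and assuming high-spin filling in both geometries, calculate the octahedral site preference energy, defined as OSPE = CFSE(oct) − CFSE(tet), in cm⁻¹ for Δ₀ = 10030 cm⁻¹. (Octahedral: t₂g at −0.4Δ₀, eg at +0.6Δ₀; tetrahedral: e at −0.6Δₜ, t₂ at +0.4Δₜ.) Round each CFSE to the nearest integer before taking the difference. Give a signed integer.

-2675

Ti is in group 4, so Ti²⁺ is d² (4 − 2 = 2).
In an octahedral site d² (HS) is t₂g² eg⁰, giving CFSE(oct) = -0.8Δ₀ = -8024 cm⁻¹.
Tetrahedral: e² t₂⁰, CFSE = 2(−0.6) + 0(+0.4) = -1.2Δₜ = -1.2 × (4/9) × 10030 = -5349 cm⁻¹.
OSPE = CFSE(oct) − CFSE(tet) = -8024 − (-5349) = -2675 cm⁻¹.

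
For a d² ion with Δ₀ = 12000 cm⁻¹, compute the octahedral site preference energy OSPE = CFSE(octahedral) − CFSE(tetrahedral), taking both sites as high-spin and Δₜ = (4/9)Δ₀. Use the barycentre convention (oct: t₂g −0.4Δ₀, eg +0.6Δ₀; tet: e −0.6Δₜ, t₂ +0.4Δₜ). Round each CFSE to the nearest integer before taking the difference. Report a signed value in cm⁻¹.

In an octahedral site d² (HS) is t₂g² eg⁰, giving CFSE(oct) = -0.8Δ₀ = -9600 cm⁻¹.
Tetrahedral: e² t₂⁰, CFSE = 2(−0.6) + 0(+0.4) = -1.2Δₜ = -1.2 × (4/9) × 12000 = -6400 cm⁻¹.
OSPE = CFSE(oct) − CFSE(tet) = -9600 − (-6400) = -3200 cm⁻¹.

-3200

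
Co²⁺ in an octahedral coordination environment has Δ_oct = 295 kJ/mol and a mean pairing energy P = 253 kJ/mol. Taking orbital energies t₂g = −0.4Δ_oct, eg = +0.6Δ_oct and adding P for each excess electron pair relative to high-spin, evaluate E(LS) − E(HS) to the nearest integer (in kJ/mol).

-42

Co is in group 9, so Co²⁺ is d⁷ (9 − 2 = 7).
High-spin: t₂g⁵ eg², CFSE = -0.8Δ_oct = -236 kJ/mol.
Low-spin t₂g⁶ eg¹ gives -1.8Δ_oct = -531 kJ/mol, but forming 1 extra pair costs 1P = 253 kJ/mol, so E(LS) = -531 + 253 = -278 kJ/mol.
E(LS) − E(HS) = -278 − (-236) = -42 kJ/mol.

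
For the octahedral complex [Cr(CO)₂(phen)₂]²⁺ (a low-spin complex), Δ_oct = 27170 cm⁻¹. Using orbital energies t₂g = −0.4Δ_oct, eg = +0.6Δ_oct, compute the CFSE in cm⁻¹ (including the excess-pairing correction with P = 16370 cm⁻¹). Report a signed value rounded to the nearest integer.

-27102

Ligand charges: 2×(+0) from CO and 2×(+0) from phen sum to +0; with overall charge +2, Cr is +2.
Cr is in group 6, so Cr²⁺ is d⁴ (6 − 2 = 4).
The d⁴ electrons fill as t₂g⁴ eg⁰.
CFSE(orbital) = 4×(-0.4Δ_oct) + 0×(0.6Δ_oct) = -1.6Δ_oct; with Δ_oct = 27170 cm⁻¹ that is -43472 cm⁻¹.
High-spin d⁴ would be t₂g³ eg¹ with 0 pairs; low-spin has 1, so 1 excess pair costs +1P = +16370 cm⁻¹.
Overall CFSE = -43472 + 16370 = -27102 cm⁻¹.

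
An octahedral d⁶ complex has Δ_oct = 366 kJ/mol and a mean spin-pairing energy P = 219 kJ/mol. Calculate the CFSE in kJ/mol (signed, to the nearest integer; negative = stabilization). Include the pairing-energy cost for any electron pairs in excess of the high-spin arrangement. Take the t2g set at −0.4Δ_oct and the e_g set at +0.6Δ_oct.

-440

Since Δ_oct = 366 kJ/mol > P = 219 kJ/mol, the complex adopts the low-spin configuration.
That gives t2g^6 e_g^0.
Orbital CFSE = -2.4Δ_oct = -2.4 × 366 = -878 kJ/mol.
Excess pairs vs high-spin: 3 − 1 = 2; pairing cost = +438 kJ/mol.
Net CFSE = -878 + 438 = -440 kJ/mol.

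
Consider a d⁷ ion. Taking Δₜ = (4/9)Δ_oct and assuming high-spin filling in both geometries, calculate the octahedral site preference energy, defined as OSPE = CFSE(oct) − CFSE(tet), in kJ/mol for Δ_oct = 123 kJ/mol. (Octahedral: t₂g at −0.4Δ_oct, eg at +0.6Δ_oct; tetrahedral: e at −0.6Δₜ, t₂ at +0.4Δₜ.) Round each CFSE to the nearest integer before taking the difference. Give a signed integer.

-32

In an octahedral site d⁷ (HS) is t₂g⁵ eg², giving CFSE(oct) = -0.8Δ_oct = -98 kJ/mol.
Tetrahedral: e⁴ t₂³, CFSE = 4(−0.6) + 3(+0.4) = -1.2Δₜ = -1.2 × (4/9) × 123 = -66 kJ/mol.
Subtracting, OSPE = -98 − (-66) = -32 kJ/mol.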